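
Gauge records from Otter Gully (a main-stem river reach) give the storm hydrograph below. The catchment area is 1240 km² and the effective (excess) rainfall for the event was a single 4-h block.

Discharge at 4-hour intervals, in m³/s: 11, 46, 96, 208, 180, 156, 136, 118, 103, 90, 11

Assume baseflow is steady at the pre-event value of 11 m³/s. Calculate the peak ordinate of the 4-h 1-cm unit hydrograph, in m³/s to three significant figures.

U_p ≈ 164 m³/s

Direct runoff: 0.0, 35.0, 85.0, 197.0, 169.0, 145.0, 125.0, 107.0, 92.0, 79.0, 0.0 m³/s; ΣQ_DR = 1034 m³/s, peak = 197.0 m³/s.
Runoff depth d = ΣQ_DR·Δt / A = 1034 × 14400 / (1240 km²) = 12.01 mm.
The 1-cm UH is the DRH scaled by (10 mm)/d, so U_p = 197.0 × 10/12.01 = 164 m³/s.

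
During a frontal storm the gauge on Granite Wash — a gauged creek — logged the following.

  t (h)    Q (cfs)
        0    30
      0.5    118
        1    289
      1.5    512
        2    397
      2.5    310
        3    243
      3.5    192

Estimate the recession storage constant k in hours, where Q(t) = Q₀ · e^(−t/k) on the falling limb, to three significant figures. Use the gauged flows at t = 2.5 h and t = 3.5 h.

On the falling limb, Q drops from 310 to 192 cfs between t = 2.5 h and t = 3.5 h (Δt = 1 h).
k = −Δt / ln(Q₂/Q₁) = −1 / ln(192/310) = 2.09 h.

k ≈ 2.09 h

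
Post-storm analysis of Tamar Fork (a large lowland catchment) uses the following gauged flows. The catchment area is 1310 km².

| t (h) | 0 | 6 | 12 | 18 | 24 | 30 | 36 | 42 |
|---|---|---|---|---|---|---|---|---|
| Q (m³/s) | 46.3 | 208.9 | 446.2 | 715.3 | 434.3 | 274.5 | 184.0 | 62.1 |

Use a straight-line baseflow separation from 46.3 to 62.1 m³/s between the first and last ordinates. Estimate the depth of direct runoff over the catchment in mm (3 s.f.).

Direct runoff: 0.00, 160.34, 395.39, 662.23, 378.97, 216.91, 124.16, 0.00 m³/s; ΣQ_DR = 1938 m³/s.
V = ΣQ_DR · Δt = 1938 × 21600 s = 4.186 × 10^7 m³.
Over A = 1310 km², depth = V / A = 32.0 mm.

d ≈ 32.0 mm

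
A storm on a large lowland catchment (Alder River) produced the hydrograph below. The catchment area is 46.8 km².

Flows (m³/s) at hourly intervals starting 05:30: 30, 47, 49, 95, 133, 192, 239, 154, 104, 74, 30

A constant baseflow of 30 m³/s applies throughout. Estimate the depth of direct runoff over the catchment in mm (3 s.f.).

Direct runoff: 0.0, 17.0, 19.0, 65.0, 103.0, 162.0, 209.0, 124.0, 74.0, 44.0, 0.0 m³/s; ΣQ_DR = 817.0 m³/s.
V = ΣQ_DR · Δt = 817.0 × 3600 s = 2.941 × 10^6 m³.
Over A = 46.8 km², depth = V / A = 62.8 mm.

d ≈ 62.8 mm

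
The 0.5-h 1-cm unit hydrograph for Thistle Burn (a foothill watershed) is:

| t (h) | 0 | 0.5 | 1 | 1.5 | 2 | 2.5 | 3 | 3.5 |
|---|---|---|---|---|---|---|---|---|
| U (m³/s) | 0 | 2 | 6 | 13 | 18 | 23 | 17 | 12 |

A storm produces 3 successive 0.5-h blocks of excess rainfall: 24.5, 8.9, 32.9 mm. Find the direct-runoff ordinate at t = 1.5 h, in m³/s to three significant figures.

Q ≈ 43.8 m³/s

By discrete convolution, Q_j = Σ (P_i / 10 mm) · U_{j−i}.
At t = 1.5 h (j=3): Q = (24.5/10)·13 + (8.9/10)·6 + (32.9/10)·2 = 43.8 m³/s.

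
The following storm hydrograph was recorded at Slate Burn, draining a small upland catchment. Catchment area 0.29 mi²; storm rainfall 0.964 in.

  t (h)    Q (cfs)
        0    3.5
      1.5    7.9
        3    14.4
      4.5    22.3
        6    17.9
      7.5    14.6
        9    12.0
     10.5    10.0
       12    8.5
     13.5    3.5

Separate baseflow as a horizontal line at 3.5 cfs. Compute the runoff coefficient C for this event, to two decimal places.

ΣQ_DR = 79.60 cfs; V = ΣQ_DR·Δt = 4.298 × 10^5 ft³.
Runoff depth d = V / A = 0.6380 in.
C = d / P = 0.6380 / 0.964 = 0.66.

C ≈ 0.66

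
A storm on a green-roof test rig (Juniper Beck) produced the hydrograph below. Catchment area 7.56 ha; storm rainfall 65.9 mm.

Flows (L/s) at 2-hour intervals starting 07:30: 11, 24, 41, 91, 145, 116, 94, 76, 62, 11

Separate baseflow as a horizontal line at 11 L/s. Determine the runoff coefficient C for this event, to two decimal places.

ΣQ_DR = 561.0 L/s; V = ΣQ_DR·Δt = 4.039 × 10^6 L.
Runoff depth d = V / A = 53.43 mm.
C = d / P = 53.43 / 65.9 = 0.81.

C ≈ 0.81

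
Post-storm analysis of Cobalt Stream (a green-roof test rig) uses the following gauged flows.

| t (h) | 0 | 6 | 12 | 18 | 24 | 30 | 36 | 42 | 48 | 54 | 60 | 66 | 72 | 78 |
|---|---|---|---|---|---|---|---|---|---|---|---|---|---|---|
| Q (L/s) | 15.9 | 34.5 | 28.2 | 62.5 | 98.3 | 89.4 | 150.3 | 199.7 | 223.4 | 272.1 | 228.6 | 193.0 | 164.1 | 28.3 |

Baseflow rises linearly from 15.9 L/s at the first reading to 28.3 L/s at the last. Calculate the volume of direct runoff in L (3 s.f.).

Direct-runoff ordinates (Q − Q_b): 0.00, 17.65, 10.39, 43.74, 78.58, 68.73, 128.68, 177.12, 199.87, 247.62, 203.16, 166.61, 136.75, 0.00 L/s.
ΣQ_DR = 1479 L/s.
With Δt = 6 h = 21600 s, V = ΣQ_DR · Δt = 1479 × 21600 = 3.19 × 10^7 L.

V ≈ 3.19 × 10^7 L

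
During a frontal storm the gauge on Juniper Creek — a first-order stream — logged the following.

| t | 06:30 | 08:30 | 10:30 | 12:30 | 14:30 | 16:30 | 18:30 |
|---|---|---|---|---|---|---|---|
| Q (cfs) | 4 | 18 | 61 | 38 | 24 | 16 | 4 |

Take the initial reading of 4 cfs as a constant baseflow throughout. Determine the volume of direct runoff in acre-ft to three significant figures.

V ≈ 22.6 acre-ft

Direct-runoff ordinates (Q − Q_b): 0.0, 14.0, 57.0, 34.0, 20.0, 12.0, 0.0 cfs.
ΣQ_DR = 137.0 cfs.
With Δt = 2 h = 7200 s, V = ΣQ_DR · Δt = 137.0 × 7200 = 9.86 × 10^5 ft³ = 22.6 acre-ft.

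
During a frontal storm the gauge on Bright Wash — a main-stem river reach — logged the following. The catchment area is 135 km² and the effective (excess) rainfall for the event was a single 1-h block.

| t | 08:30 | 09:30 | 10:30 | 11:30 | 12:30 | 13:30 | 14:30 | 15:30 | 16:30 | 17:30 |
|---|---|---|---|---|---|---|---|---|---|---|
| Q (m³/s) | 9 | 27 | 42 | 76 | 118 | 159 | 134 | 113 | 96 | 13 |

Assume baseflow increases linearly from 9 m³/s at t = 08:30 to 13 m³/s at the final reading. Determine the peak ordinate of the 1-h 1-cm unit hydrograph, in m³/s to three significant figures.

Direct runoff: 0.00, 17.56, 32.11, 65.67, 107.22, 147.78, 122.33, 100.89, 83.44, 0.00 m³/s; ΣQ_DR = 677.0 m³/s, peak = 147.78 m³/s.
Runoff depth d = ΣQ_DR·Δt / A = 677.0 × 3600 / (135 km²) = 18.05 mm.
The 1-cm UH is the DRH scaled by (10 mm)/d, so U_p = 147.78 × 10/18.05 = 81.9 m³/s.

U_p ≈ 81.9 m³/s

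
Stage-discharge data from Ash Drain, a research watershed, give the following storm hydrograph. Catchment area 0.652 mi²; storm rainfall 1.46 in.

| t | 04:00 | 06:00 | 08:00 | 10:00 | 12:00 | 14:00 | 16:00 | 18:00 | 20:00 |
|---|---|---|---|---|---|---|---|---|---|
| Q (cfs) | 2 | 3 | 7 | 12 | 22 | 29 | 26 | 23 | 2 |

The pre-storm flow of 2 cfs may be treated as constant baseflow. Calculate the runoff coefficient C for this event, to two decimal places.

ΣQ_DR = 108.0 cfs; V = ΣQ_DR·Δt = 7.776 × 10^5 ft³.
Runoff depth d = V / A = 0.5134 in.
C = d / P = 0.5134 / 1.46 = 0.35.

C ≈ 0.35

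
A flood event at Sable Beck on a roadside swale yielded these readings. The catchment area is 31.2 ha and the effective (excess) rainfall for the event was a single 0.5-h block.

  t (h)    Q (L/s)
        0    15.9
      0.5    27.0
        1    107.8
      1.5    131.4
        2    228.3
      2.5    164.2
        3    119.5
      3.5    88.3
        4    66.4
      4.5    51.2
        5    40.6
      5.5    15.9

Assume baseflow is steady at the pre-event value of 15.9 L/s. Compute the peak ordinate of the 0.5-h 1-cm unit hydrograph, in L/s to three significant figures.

U_p ≈ 425 L/s

Direct runoff: 0.0, 11.1, 91.9, 115.5, 212.4, 148.3, 103.6, 72.4, 50.5, 35.3, 24.7, 0.0 L/s; ΣQ_DR = 865.7 L/s, peak = 212.4 L/s.
Runoff depth d = ΣQ_DR·Δt / A = 865.7 × 1800 / (31.2 ha) = 4.994 mm.
The 1-cm UH is the DRH scaled by (10 mm)/d, so U_p = 212.4 × 10/4.994 = 425 L/s.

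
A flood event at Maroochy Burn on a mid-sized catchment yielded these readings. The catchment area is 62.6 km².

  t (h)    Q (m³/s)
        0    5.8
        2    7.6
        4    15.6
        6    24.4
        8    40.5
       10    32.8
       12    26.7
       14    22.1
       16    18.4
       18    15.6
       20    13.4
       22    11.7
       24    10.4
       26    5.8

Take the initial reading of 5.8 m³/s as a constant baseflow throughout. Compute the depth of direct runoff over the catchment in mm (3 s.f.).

Direct runoff: 0.0, 1.8, 9.8, 18.6, 34.7, 27.0, 20.9, 16.3, 12.6, 9.8, 7.6, 5.9, 4.6, 0.0 m³/s; ΣQ_DR = 169.6 m³/s.
V = ΣQ_DR · Δt = 169.6 × 7200 s = 1.221 × 10^6 m³.
Over A = 62.6 km², depth = V / A = 19.5 mm.

d ≈ 19.5 mm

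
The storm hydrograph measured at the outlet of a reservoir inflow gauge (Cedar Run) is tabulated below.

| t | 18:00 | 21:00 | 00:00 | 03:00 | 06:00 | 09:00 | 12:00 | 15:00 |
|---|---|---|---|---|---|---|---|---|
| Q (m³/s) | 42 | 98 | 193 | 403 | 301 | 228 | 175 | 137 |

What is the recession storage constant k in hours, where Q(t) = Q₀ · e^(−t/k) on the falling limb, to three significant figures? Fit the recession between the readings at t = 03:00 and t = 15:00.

On the falling limb, Q drops from 403 to 137 m³/s between t = 03:00 and t = 15:00 (Δt = 12 h).
k = −Δt / ln(Q₂/Q₁) = −12 / ln(137/403) = 11.1 h.

k ≈ 11.1 h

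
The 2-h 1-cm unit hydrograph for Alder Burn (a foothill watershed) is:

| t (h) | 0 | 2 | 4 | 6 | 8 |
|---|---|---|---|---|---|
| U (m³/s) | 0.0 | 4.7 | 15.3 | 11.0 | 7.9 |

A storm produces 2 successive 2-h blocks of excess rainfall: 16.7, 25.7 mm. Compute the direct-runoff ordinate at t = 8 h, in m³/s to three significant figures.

Q ≈ 41.5 m³/s

By discrete convolution, Q_j = Σ (P_i / 10 mm) · U_{j−i}.
At t = 8 h (j=4): Q = (16.7/10)·7.9 + (25.7/10)·11.0 = 41.5 m³/s.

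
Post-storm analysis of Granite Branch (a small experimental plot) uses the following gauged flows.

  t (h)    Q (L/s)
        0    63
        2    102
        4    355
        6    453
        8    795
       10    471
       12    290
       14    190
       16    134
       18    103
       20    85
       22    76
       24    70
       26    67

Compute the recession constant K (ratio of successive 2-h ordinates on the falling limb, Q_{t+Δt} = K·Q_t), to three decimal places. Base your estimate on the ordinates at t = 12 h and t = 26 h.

Using the recession-limb readings at t = 12 h and t = 26 h: Q falls from 290 to 67 L/s over 7 intervals.
K = (Q₂/Q₁)^(1/7) = (67/290)^(1/7) = 0.811.

K ≈ 0.811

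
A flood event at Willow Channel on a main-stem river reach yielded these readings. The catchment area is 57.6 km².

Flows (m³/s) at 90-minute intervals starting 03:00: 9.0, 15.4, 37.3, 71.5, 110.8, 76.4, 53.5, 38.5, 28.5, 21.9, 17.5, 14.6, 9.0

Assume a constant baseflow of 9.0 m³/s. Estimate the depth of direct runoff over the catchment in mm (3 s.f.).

Direct runoff: 0.0, 6.4, 28.3, 62.5, 101.8, 67.4, 44.5, 29.5, 19.5, 12.9, 8.5, 5.6, 0.0 m³/s; ΣQ_DR = 386.9 m³/s.
V = ΣQ_DR · Δt = 386.9 × 5400 s = 2.089 × 10^6 m³.
Over A = 57.6 km², depth = V / A = 36.3 mm.

d ≈ 36.3 mm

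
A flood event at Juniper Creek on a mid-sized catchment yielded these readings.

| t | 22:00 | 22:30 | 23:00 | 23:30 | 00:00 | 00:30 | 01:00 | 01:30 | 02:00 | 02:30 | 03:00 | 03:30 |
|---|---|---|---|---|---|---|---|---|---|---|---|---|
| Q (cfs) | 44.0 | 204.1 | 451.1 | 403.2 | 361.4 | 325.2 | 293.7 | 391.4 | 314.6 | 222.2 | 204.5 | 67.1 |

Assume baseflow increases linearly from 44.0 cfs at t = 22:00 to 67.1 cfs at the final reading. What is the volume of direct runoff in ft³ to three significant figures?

V ≈ 4.71 × 10^6 ft³

Direct-runoff ordinates (Q − Q_b): 0.00, 158.00, 402.90, 352.90, 309.00, 270.70, 237.10, 332.70, 253.80, 159.30, 139.50, 0.00 cfs.
ΣQ_DR = 2616 cfs.
With Δt = 0.5 h = 1800 s, V = ΣQ_DR · Δt = 2616 × 1800 = 4.71 × 10^6 ft³.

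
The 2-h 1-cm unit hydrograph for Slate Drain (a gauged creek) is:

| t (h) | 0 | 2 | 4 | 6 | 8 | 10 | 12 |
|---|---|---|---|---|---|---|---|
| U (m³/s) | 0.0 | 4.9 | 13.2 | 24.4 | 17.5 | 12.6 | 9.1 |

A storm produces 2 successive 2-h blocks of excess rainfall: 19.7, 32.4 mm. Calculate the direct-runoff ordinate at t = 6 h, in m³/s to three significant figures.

By discrete convolution, Q_j = Σ (P_i / 10 mm) · U_{j−i}.
At t = 6 h (j=3): Q = (19.7/10)·24.4 + (32.4/10)·13.2 = 90.8 m³/s.

Q ≈ 90.8 m³/s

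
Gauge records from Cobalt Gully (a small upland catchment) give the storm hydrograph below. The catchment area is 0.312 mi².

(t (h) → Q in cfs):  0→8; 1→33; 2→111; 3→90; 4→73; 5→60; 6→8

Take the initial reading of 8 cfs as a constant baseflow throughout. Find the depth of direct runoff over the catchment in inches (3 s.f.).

d ≈ 1.62 in

Direct runoff: 0.0, 25.0, 103.0, 82.0, 65.0, 52.0, 0.0 cfs; ΣQ_DR = 327.0 cfs.
V = ΣQ_DR · Δt = 327.0 × 3600 s = 1.177 × 10^6 ft³.
Over A = 0.312 mi², depth = V / A = 1.62 in.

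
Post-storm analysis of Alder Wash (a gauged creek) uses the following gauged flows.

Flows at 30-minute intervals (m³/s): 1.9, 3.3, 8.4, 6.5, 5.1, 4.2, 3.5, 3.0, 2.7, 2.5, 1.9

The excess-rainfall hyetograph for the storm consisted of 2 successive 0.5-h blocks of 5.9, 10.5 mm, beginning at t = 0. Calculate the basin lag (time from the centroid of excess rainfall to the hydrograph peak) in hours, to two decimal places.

t_L ≈ 0.43 h

Centroid of excess rainfall: t_c = Σ P_i·t̄_i / ΣP_i = 0.5701 h (block centres at 0.25, 0.75 h).
Hydrograph peak occurs at t = 1 h, so basin lag t_L = 1 − 0.5701 = 0.43 h.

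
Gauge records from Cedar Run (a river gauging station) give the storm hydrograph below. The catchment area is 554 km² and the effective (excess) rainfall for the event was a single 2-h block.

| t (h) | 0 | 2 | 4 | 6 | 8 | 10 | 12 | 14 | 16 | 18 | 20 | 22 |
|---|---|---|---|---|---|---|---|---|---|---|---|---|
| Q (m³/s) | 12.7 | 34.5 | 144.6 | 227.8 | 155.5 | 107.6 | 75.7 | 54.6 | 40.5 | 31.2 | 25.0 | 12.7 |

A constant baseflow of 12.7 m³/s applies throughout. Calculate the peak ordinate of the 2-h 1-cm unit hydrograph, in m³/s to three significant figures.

U_p ≈ 215 m³/s

Direct runoff: 0.0, 21.8, 131.9, 215.1, 142.8, 94.9, 63.0, 41.9, 27.8, 18.5, 12.3, 0.0 m³/s; ΣQ_DR = 770.0 m³/s, peak = 215.1 m³/s.
Runoff depth d = ΣQ_DR·Δt / A = 770.0 × 7200 / (554 km²) = 10.01 mm.
The 1-cm UH is the DRH scaled by (10 mm)/d, so U_p = 215.1 × 10/10.01 = 215 m³/s.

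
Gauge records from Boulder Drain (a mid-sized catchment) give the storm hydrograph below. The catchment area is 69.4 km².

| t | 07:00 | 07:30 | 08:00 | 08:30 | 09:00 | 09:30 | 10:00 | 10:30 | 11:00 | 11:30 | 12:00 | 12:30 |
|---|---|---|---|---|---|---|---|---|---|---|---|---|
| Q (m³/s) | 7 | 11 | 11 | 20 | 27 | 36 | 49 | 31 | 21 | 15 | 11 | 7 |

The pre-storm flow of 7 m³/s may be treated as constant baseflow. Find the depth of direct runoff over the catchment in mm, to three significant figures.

d ≈ 4.20 mm

Direct runoff: 0.0, 4.0, 4.0, 13.0, 20.0, 29.0, 42.0, 24.0, 14.0, 8.0, 4.0, 0.0 m³/s; ΣQ_DR = 162.0 m³/s.
V = ΣQ_DR · Δt = 162.0 × 1800 s = 2.916 × 10^5 m³.
Over A = 69.4 km², depth = V / A = 4.20 mm.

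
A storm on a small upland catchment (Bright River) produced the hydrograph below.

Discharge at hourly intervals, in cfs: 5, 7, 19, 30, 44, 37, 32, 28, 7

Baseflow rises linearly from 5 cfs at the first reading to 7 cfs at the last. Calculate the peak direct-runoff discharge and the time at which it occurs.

Q_p = 38.00 cfs at t = 4 h

Subtracting baseflow gives direct-runoff ordinates: 0.00, 1.75, 13.50, 24.25, 38.00, 30.75, 25.50, 21.25, 0.00 cfs.
The maximum is 38.00 cfs, occurring at the reading for t = 4 h.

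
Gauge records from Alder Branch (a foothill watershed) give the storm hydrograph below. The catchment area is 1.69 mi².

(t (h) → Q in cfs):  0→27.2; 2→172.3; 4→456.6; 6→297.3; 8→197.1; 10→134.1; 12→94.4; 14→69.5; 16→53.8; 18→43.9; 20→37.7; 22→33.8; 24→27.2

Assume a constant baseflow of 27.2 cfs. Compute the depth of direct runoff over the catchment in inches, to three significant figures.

d ≈ 2.37 in

Direct runoff: 0.0, 145.1, 429.4, 270.1, 169.9, 106.9, 67.2, 42.3, 26.6, 16.7, 10.5, 6.6, 0.0 cfs; ΣQ_DR = 1291 cfs.
V = ΣQ_DR · Δt = 1291 × 7200 s = 9.297 × 10^6 ft³.
Over A = 1.69 mi², depth = V / A = 2.37 in.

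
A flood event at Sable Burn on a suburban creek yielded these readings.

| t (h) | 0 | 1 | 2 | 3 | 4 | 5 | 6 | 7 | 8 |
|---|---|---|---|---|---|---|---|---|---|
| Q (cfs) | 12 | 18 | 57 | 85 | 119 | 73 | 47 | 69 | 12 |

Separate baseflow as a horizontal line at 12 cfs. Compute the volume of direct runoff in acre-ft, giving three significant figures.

Direct-runoff ordinates (Q − Q_b): 0.0, 6.0, 45.0, 73.0, 107.0, 61.0, 35.0, 57.0, 0.0 cfs.
ΣQ_DR = 384.0 cfs.
With Δt = 1 h = 3600 s, V = ΣQ_DR · Δt = 384.0 × 3600 = 1.38 × 10^6 ft³ = 31.7 acre-ft.

V ≈ 31.7 acre-ft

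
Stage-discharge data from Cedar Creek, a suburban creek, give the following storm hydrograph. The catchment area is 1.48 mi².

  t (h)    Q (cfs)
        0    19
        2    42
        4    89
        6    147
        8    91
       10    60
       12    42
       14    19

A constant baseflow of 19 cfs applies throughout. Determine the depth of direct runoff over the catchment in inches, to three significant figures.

Direct runoff: 0.0, 23.0, 70.0, 128.0, 72.0, 41.0, 23.0, 0.0 cfs; ΣQ_DR = 357.0 cfs.
V = ΣQ_DR · Δt = 357.0 × 7200 s = 2.570 × 10^6 ft³.
Over A = 1.48 mi², depth = V / A = 0.748 in.

d ≈ 0.748 in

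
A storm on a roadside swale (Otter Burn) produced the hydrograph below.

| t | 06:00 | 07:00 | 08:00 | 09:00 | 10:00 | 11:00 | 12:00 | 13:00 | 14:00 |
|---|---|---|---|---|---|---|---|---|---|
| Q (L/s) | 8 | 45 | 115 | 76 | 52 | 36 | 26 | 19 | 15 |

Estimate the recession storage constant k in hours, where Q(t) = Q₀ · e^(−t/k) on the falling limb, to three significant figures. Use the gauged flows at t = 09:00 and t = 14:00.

k ≈ 3.08 h

On the falling limb, Q drops from 76 to 15 L/s between t = 09:00 and t = 14:00 (Δt = 5 h).
k = −Δt / ln(Q₂/Q₁) = −5 / ln(15/76) = 3.08 h.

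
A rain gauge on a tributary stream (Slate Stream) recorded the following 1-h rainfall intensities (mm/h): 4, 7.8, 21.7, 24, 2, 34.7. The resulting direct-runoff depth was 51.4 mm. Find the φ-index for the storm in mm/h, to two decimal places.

Only the 3 blocks with intensity above φ contribute runoff: 21.7, 24, 34.7 mm/h.
Σ(I−φ)·Δt = d  ⇒  (21.7+24+34.7 − 3φ)·1 = 51.4
φ = (80.40 − 51.4/1) / 3 = 9.67 mm/h.

φ ≈ 9.67 mm/h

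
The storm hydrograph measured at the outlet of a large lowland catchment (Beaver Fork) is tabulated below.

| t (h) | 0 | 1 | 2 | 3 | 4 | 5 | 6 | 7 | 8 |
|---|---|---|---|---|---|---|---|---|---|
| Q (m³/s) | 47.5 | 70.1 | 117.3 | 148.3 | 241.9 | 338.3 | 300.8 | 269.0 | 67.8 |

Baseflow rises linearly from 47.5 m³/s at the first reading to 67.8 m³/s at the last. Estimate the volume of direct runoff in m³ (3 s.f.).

V ≈ 3.90 × 10^6 m³

Direct-runoff ordinates (Q − Q_b): 0.00, 20.06, 64.72, 93.19, 184.25, 278.11, 238.07, 203.74, 0.00 m³/s.
ΣQ_DR = 1082 m³/s.
With Δt = 1 h = 3600 s, V = ΣQ_DR · Δt = 1082 × 3600 = 3.90 × 10^6 m³.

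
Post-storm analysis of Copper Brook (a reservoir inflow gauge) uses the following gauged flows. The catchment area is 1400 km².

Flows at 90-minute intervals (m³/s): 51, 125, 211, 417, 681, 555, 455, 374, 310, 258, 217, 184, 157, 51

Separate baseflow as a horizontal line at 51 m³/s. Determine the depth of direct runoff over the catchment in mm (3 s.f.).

Direct runoff: 0.0, 74.0, 160.0, 366.0, 630.0, 504.0, 404.0, 323.0, 259.0, 207.0, 166.0, 133.0, 106.0, 0.0 m³/s; ΣQ_DR = 3332 m³/s.
V = ΣQ_DR · Δt = 3332 × 5400 s = 1.799 × 10^7 m³.
Over A = 1400 km², depth = V / A = 12.9 mm.

d ≈ 12.9 mm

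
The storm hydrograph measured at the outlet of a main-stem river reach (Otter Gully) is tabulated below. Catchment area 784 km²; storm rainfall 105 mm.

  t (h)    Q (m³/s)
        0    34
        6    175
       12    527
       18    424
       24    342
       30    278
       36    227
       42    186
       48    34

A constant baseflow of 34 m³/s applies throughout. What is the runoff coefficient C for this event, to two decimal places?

C ≈ 0.50

ΣQ_DR = 1921 m³/s; V = ΣQ_DR·Δt = 4.149 × 10^7 m³.
Runoff depth d = V / A = 52.93 mm.
C = d / P = 52.93 / 105 = 0.50.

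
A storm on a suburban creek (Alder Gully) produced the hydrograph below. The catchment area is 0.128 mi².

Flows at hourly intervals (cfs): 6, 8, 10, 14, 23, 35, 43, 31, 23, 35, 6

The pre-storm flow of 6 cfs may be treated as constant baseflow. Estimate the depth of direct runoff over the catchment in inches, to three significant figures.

d ≈ 2.03 in

Direct runoff: 0.0, 2.0, 4.0, 8.0, 17.0, 29.0, 37.0, 25.0, 17.0, 29.0, 0.0 cfs; ΣQ_DR = 168.0 cfs.
V = ΣQ_DR · Δt = 168.0 × 3600 s = 6.048 × 10^5 ft³.
Over A = 0.128 mi², depth = V / A = 2.03 in.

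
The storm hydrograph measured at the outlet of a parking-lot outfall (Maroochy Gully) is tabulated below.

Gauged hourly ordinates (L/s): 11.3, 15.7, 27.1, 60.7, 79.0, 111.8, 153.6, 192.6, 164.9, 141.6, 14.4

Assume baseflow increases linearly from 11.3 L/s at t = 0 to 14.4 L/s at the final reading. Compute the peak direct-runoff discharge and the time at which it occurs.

Q_p = 179.13 L/s at t = 7 h

Subtracting baseflow gives direct-runoff ordinates: 0.00, 4.09, 15.18, 48.47, 66.46, 98.95, 140.44, 179.13, 151.12, 127.51, 0.00 L/s.
The maximum is 179.13 L/s, occurring at the reading for t = 7 h.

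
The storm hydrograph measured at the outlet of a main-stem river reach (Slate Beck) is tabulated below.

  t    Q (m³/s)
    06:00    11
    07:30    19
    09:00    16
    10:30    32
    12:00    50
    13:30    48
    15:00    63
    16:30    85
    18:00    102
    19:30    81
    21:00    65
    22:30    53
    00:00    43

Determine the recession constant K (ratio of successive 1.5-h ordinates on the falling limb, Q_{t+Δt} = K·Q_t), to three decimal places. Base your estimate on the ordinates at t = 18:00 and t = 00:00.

K ≈ 0.806

Using the recession-limb readings at t = 18:00 and t = 00:00: Q falls from 102 to 43 m³/s over 4 intervals.
K = (Q₂/Q₁)^(1/4) = (43/102)^(1/4) = 0.806.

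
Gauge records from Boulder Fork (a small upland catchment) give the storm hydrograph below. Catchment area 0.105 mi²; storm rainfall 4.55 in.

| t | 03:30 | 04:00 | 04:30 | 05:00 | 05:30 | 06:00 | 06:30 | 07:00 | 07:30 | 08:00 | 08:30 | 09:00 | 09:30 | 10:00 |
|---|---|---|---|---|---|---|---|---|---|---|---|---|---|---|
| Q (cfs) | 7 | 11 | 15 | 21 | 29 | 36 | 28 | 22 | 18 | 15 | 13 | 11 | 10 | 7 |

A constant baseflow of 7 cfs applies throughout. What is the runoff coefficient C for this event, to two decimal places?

ΣQ_DR = 145.0 cfs; V = ΣQ_DR·Δt = 2.610 × 10^5 ft³.
Runoff depth d = V / A = 1.070 in.
C = d / P = 1.070 / 4.55 = 0.24.

C ≈ 0.24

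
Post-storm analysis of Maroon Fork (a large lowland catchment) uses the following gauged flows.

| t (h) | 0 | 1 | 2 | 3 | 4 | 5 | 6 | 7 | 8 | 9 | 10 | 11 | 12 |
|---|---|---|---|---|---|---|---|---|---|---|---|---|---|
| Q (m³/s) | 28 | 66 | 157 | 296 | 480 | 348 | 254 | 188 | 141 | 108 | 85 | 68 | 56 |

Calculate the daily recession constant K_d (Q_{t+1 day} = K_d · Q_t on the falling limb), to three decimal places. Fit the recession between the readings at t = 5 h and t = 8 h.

K_d ≈ 0.001

Between t = 5 h and t = 8 h the flow falls from 348 to 141 m³/s over 3×1 h = 3 h.
Per-interval ratio K = (141/348)^(1/3) = 0.7400; K_d = K^(24/1) = 0.001.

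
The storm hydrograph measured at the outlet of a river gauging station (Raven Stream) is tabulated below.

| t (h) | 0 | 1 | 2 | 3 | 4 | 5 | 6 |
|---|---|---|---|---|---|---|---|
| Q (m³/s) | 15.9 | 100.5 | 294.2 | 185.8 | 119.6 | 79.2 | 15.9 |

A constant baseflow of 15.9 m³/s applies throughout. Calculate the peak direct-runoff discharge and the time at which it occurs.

Q_p = 278.3 m³/s at t = 2 h

Subtracting baseflow gives direct-runoff ordinates: 0.0, 84.6, 278.3, 169.9, 103.7, 63.3, 0.0 m³/s.
The maximum is 278.3 m³/s, occurring at the reading for t = 2 h.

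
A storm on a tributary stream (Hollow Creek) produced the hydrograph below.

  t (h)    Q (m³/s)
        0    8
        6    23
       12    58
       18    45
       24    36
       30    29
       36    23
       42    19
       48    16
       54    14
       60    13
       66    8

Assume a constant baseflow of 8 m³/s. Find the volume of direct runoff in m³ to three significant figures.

Direct-runoff ordinates (Q − Q_b): 0.0, 15.0, 50.0, 37.0, 28.0, 21.0, 15.0, 11.0, 8.0, 6.0, 5.0, 0.0 m³/s.
ΣQ_DR = 196.0 m³/s.
With Δt = 6 h = 21600 s, V = ΣQ_DR · Δt = 196.0 × 21600 = 4.23 × 10^6 m³.

V ≈ 4.23 × 10^6 m³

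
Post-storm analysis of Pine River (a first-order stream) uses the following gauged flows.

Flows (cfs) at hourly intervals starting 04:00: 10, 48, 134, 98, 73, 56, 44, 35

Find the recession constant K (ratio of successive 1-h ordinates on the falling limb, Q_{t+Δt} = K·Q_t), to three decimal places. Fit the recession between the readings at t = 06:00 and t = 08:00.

K ≈ 0.738

Using the recession-limb readings at t = 06:00 and t = 08:00: Q falls from 134 to 73 cfs over 2 intervals.
K = (Q₂/Q₁)^(1/2) = (73/134)^(1/2) = 0.738.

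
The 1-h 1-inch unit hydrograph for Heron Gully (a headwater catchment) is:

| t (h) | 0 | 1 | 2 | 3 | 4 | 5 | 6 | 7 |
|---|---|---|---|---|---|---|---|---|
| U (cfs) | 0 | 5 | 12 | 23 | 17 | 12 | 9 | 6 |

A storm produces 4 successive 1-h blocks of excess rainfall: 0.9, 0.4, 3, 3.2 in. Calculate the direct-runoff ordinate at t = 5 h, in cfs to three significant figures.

By discrete convolution, Q_j = Σ (P_i / 1 in) · U_{j−i}.
At t = 5 h (j=5): Q = (0.9/1)·12 + (0.4/1)·17 + (3/1)·23 + (3.2/1)·12 = 125 cfs.

Q ≈ 125 cfs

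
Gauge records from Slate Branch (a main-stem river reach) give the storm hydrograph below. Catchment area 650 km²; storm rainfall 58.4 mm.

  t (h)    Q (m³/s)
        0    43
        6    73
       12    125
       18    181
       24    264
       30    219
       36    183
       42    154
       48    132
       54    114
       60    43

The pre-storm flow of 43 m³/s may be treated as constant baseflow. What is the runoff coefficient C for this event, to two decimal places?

ΣQ_DR = 1058 m³/s; V = ΣQ_DR·Δt = 2.285 × 10^7 m³.
Runoff depth d = V / A = 35.16 mm.
C = d / P = 35.16 / 58.4 = 0.60.

C ≈ 0.60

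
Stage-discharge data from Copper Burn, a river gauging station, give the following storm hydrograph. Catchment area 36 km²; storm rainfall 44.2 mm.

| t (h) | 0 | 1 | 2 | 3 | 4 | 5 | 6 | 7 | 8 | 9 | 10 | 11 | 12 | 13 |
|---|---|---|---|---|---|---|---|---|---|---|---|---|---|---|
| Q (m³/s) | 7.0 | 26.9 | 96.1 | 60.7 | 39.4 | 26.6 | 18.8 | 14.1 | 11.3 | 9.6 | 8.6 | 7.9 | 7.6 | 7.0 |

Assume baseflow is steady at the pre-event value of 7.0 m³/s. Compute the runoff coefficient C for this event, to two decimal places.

C ≈ 0.55

ΣQ_DR = 243.6 m³/s; V = ΣQ_DR·Δt = 8.770 × 10^5 m³.
Runoff depth d = V / A = 24.36 mm.
C = d / P = 24.36 / 44.2 = 0.55.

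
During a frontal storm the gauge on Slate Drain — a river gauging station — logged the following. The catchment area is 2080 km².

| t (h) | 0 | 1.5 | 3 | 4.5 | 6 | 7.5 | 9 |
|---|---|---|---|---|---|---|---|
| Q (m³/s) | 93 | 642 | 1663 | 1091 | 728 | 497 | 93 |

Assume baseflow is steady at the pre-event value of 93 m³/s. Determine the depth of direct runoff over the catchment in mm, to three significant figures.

d ≈ 10.8 mm

Direct runoff: 0.0, 549.0, 1570.0, 998.0, 635.0, 404.0, 0.0 m³/s; ΣQ_DR = 4156 m³/s.
V = ΣQ_DR · Δt = 4156 × 5400 s = 2.244 × 10^7 m³.
Over A = 2080 km², depth = V / A = 10.8 mm.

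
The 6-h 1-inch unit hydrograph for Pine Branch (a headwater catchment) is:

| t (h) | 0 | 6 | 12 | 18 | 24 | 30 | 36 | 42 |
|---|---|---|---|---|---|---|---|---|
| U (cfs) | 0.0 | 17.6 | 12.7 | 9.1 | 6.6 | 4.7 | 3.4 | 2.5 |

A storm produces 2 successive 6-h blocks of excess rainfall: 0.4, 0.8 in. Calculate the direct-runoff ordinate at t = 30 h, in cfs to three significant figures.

Q ≈ 7.16 cfs

By discrete convolution, Q_j = Σ (P_i / 1 in) · U_{j−i}.
At t = 30 h (j=5): Q = (0.4/1)·4.7 + (0.8/1)·6.6 = 7.16 cfs.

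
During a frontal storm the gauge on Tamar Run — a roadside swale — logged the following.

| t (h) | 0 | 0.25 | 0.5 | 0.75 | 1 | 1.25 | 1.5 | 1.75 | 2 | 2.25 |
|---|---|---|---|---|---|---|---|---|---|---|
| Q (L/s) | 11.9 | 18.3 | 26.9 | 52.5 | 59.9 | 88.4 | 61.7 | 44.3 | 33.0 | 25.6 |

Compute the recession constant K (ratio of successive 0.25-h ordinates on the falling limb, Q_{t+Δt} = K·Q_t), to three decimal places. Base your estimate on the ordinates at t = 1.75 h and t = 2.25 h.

K ≈ 0.760

Using the recession-limb readings at t = 1.75 h and t = 2.25 h: Q falls from 44.3 to 25.6 L/s over 2 intervals.
K = (Q₂/Q₁)^(1/2) = (25.6/44.3)^(1/2) = 0.760.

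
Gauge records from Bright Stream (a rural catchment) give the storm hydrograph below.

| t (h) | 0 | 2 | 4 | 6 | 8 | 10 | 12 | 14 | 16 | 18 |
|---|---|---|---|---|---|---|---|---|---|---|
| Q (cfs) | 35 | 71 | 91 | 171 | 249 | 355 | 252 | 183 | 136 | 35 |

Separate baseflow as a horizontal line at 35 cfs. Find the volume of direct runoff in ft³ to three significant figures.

V ≈ 8.84 × 10^6 ft³

Direct-runoff ordinates (Q − Q_b): 0.0, 36.0, 56.0, 136.0, 214.0, 320.0, 217.0, 148.0, 101.0, 0.0 cfs.
ΣQ_DR = 1228 cfs.
With Δt = 2 h = 7200 s, V = ΣQ_DR · Δt = 1228 × 7200 = 8.84 × 10^6 ft³.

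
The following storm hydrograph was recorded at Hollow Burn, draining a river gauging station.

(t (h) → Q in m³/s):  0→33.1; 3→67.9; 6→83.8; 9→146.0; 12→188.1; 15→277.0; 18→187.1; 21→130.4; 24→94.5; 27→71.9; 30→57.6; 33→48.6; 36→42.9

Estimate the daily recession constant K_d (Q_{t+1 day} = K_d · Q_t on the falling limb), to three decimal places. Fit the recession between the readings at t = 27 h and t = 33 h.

K_d ≈ 0.209

Between t = 27 h and t = 33 h the flow falls from 71.9 to 48.6 m³/s over 2×3 h = 6 h.
Per-interval ratio K = (48.6/71.9)^(1/2) = 0.8222; K_d = K^(24/3) = 0.209.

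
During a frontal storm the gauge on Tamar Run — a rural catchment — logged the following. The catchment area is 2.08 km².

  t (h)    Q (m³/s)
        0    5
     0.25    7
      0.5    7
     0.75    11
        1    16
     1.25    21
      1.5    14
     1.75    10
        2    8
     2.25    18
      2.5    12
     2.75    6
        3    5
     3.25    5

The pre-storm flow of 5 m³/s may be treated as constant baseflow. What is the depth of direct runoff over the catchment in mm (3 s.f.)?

d ≈ 32.5 mm

Direct runoff: 0.0, 2.0, 2.0, 6.0, 11.0, 16.0, 9.0, 5.0, 3.0, 13.0, 7.0, 1.0, 0.0, 0.0 m³/s; ΣQ_DR = 75.00 m³/s.
V = ΣQ_DR · Δt = 75.00 × 900 s = 67500 m³.
Over A = 2.08 km², depth = V / A = 32.5 mm.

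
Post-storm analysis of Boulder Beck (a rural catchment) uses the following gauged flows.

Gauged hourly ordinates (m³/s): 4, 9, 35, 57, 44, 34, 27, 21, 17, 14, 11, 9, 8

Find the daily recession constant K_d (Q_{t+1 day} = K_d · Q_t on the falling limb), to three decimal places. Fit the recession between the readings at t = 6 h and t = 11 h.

K_d ≈ 0.005

Between t = 6 h and t = 11 h the flow falls from 27 to 9 m³/s over 5×1 h = 5 h.
Per-interval ratio K = (9/27)^(1/5) = 0.8027; K_d = K^(24/1) = 0.005.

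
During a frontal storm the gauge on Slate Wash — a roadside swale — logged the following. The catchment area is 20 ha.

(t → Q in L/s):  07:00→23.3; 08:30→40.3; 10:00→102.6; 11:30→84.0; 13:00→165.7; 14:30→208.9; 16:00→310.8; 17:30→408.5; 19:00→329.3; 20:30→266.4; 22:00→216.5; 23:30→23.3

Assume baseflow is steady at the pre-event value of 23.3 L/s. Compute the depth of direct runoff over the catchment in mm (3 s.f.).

Direct runoff: 0.0, 17.0, 79.3, 60.7, 142.4, 185.6, 287.5, 385.2, 306.0, 243.1, 193.2, 0.0 L/s; ΣQ_DR = 1900 L/s.
V = ΣQ_DR · Δt = 1900 × 5400 s = 1.026 × 10^7 L.
Over A = 20 ha, depth = V / A = 51.3 mm.

d ≈ 51.3 mm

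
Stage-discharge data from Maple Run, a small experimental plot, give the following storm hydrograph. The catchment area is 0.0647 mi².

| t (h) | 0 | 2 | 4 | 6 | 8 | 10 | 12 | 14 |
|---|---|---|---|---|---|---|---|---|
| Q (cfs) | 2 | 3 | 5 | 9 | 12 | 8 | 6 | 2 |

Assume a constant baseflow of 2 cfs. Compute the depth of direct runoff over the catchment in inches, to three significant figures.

d ≈ 1.48 in

Direct runoff: 0.0, 1.0, 3.0, 7.0, 10.0, 6.0, 4.0, 0.0 cfs; ΣQ_DR = 31.00 cfs.
V = ΣQ_DR · Δt = 31.00 × 7200 s = 2.232 × 10^5 ft³.
Over A = 0.0647 mi², depth = V / A = 1.48 in.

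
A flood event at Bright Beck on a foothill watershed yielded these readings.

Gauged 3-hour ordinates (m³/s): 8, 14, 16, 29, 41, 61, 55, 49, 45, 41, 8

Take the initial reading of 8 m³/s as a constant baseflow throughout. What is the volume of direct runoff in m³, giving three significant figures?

Direct-runoff ordinates (Q − Q_b): 0.0, 6.0, 8.0, 21.0, 33.0, 53.0, 47.0, 41.0, 37.0, 33.0, 0.0 m³/s.
ΣQ_DR = 279.0 m³/s.
With Δt = 3 h = 10800 s, V = ΣQ_DR · Δt = 279.0 × 10800 = 3.01 × 10^6 m³.

V ≈ 3.01 × 10^6 m³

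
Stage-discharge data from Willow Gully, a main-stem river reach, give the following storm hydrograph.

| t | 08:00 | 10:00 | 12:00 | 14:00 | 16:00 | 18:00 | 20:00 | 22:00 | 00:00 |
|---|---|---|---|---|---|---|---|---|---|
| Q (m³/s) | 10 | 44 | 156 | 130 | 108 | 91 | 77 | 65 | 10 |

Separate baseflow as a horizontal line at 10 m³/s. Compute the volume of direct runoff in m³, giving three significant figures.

V ≈ 4.33 × 10^6 m³

Direct-runoff ordinates (Q − Q_b): 0.0, 34.0, 146.0, 120.0, 98.0, 81.0, 67.0, 55.0, 0.0 m³/s.
ΣQ_DR = 601.0 m³/s.
With Δt = 2 h = 7200 s, V = ΣQ_DR · Δt = 601.0 × 7200 = 4.33 × 10^6 m³.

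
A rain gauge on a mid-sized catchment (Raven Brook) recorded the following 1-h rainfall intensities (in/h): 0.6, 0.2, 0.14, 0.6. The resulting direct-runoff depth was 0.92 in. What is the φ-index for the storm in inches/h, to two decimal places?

Only the 3 blocks with intensity above φ contribute runoff: 0.6, 0.2, 0.6 in/h.
Σ(I−φ)·Δt = d  ⇒  (0.6+0.2+0.6 − 3φ)·1 = 0.92
φ = (1.400 − 0.92/1) / 3 = 0.16 in/h.

φ ≈ 0.16 in/h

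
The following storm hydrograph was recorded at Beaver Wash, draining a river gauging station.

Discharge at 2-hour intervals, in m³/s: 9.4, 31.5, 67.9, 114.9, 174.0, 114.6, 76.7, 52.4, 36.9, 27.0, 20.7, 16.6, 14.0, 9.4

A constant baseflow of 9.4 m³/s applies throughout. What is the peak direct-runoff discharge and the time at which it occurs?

Subtracting baseflow gives direct-runoff ordinates: 0.0, 22.1, 58.5, 105.5, 164.6, 105.2, 67.3, 43.0, 27.5, 17.6, 11.3, 7.2, 4.6, 0.0 m³/s.
The maximum is 164.6 m³/s, occurring at the reading for t = 8 h.

Q_p = 164.6 m³/s at t = 8 h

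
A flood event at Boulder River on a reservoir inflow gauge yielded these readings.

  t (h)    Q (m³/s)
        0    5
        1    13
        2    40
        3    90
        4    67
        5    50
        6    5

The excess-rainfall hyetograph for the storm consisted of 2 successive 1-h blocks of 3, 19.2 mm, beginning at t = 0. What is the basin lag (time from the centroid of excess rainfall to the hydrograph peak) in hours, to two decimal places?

Centroid of excess rainfall: t_c = Σ P_i·t̄_i / ΣP_i = 1.3649 h (block centres at 0.5, 1.5 h).
Hydrograph peak occurs at t = 3 h, so basin lag t_L = 3 − 1.3649 = 1.64 h.

t_L ≈ 1.64 h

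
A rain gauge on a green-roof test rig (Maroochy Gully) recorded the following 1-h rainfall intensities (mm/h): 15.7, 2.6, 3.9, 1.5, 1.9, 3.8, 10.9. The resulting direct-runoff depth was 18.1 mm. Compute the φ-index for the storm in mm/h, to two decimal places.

Only the 2 blocks with intensity above φ contribute runoff: 15.7, 10.9 mm/h.
Σ(I−φ)·Δt = d  ⇒  (15.7+10.9 − 2φ)·1 = 18.1
φ = (26.60 − 18.1/1) / 2 = 4.25 mm/h.

φ ≈ 4.25 mm/h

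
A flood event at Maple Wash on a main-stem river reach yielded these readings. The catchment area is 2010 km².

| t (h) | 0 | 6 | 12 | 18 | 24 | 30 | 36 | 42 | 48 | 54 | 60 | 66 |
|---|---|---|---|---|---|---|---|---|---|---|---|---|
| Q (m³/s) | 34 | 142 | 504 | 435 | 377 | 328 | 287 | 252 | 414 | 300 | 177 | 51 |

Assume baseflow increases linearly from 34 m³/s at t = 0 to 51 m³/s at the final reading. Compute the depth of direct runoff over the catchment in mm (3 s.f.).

d ≈ 30.0 mm

Direct runoff: 0.00, 106.45, 466.91, 396.36, 336.82, 286.27, 243.73, 207.18, 367.64, 252.09, 127.55, 0.00 m³/s; ΣQ_DR = 2791 m³/s.
V = ΣQ_DR · Δt = 2791 × 21600 s = 6.029 × 10^7 m³.
Over A = 2010 km², depth = V / A = 30.0 mm.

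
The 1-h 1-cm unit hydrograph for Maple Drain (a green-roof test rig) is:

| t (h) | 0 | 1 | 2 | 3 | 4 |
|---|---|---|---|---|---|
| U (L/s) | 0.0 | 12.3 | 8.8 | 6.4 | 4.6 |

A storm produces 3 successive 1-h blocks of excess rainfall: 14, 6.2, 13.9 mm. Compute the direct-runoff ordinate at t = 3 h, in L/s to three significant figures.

By discrete convolution, Q_j = Σ (P_i / 10 mm) · U_{j−i}.
At t = 3 h (j=3): Q = (14/10)·6.4 + (6.2/10)·8.8 + (13.9/10)·12.3 = 31.5 L/s.

Q ≈ 31.5 L/s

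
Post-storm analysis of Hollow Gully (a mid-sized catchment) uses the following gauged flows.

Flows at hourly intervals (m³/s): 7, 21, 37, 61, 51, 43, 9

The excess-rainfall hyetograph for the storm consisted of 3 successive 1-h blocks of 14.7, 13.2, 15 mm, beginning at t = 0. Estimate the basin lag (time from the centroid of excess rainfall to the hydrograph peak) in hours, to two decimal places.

t_L ≈ 1.49 h

Centroid of excess rainfall: t_c = Σ P_i·t̄_i / ΣP_i = 1.5070 h (block centres at 0.5, 1.5, 2.5 h).
Hydrograph peak occurs at t = 3 h, so basin lag t_L = 3 − 1.5070 = 1.49 h.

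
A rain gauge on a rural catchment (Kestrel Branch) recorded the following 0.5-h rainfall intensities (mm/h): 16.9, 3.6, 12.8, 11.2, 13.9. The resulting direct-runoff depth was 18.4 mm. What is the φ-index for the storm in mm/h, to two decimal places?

φ ≈ 4.50 mm/h

Only the 4 blocks with intensity above φ contribute runoff: 16.9, 12.8, 11.2, 13.9 mm/h.
Σ(I−φ)·Δt = d  ⇒  (16.9+12.8+11.2+13.9 − 4φ)·0.5 = 18.4
φ = (54.80 − 18.4/0.5) / 4 = 4.50 mm/h.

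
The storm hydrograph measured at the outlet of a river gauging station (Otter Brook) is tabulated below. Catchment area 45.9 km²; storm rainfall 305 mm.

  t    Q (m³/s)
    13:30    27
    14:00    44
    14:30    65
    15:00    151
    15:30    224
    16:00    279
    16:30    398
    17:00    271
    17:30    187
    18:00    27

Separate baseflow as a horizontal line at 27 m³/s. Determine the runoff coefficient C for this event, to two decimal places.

C ≈ 0.18

ΣQ_DR = 1403 m³/s; V = ΣQ_DR·Δt = 2.525 × 10^6 m³.
Runoff depth d = V / A = 55.02 mm.
C = d / P = 55.02 / 305 = 0.18.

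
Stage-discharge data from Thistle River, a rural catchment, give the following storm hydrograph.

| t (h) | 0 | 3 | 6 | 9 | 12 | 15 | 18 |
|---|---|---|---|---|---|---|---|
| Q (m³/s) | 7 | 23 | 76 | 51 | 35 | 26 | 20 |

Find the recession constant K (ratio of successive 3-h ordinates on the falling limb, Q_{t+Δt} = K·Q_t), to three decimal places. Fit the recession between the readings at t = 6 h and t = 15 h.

Using the recession-limb readings at t = 6 h and t = 15 h: Q falls from 76 to 26 m³/s over 3 intervals.
K = (Q₂/Q₁)^(1/3) = (26/76)^(1/3) = 0.699.

K ≈ 0.699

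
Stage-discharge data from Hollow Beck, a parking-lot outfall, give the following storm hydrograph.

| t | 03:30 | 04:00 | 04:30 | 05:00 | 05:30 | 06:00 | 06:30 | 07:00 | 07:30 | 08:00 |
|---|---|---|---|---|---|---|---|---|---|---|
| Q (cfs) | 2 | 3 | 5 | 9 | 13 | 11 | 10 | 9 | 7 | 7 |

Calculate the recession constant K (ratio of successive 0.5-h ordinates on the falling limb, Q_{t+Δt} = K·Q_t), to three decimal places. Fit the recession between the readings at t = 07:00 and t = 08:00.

Using the recession-limb readings at t = 07:00 and t = 08:00: Q falls from 9 to 7 cfs over 2 intervals.
K = (Q₂/Q₁)^(1/2) = (7/9)^(1/2) = 0.882.

K ≈ 0.882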